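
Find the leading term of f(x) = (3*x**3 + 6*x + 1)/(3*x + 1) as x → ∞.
x**2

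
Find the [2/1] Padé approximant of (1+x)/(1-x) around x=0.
(x + 1)/(1 - x)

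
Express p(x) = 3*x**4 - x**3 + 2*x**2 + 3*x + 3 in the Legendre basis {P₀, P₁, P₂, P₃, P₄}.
(64/15)P₀ + (12/5)P₁ + (64/21)P₂ + (-2/5)P₃ + (24/35)P₄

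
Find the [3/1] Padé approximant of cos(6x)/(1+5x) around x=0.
(54*x**3/5 - 180*x**2/7 + 54*x/35 + 1)/(229*x/35 + 1)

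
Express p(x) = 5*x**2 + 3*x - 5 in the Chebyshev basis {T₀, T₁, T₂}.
(-5/2)T₀ + (3)T₁ + (5/2)T₂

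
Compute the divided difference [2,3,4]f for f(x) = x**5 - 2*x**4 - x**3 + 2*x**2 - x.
168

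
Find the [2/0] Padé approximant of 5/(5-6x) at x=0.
36*x**2/25 + 6*x/5 + 1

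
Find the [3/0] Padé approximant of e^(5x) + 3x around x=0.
125*x**3/6 + 25*x**2/2 + 8*x + 1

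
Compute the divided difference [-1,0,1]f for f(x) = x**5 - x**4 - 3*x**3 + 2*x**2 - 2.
1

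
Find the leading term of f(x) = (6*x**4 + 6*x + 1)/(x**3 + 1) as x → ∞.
6*x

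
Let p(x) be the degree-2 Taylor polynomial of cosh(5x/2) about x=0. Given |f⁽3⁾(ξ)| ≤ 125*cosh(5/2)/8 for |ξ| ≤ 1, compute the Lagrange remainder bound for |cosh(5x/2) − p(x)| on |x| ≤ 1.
125*cosh(5/2)/48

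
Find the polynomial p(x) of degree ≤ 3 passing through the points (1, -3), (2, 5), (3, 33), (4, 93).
2*x**3 - 2*x**2 - 3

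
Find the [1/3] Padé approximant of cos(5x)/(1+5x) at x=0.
(1 - 25*x/12)/(875*x**3/24 + 25*x**2/12 + 35*x/12 + 1)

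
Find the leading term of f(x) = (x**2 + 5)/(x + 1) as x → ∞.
x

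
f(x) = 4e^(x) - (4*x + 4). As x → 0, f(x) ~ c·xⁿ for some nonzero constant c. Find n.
2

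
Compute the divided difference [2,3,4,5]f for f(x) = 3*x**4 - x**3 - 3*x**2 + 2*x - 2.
41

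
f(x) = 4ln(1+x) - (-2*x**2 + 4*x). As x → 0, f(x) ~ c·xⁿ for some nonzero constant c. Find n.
3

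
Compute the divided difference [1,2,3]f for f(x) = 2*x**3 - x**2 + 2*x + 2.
11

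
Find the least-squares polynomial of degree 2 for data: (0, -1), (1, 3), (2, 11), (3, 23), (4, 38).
-38/35 + (83/35)x + (13/7)x²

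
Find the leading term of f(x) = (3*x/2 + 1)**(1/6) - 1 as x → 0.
x/4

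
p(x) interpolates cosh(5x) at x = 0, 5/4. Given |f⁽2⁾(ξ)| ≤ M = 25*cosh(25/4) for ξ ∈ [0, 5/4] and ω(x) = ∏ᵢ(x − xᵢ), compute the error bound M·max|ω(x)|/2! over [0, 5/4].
625*cosh(25/4)/128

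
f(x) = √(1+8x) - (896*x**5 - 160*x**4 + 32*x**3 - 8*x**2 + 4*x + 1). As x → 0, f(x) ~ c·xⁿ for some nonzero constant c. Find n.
6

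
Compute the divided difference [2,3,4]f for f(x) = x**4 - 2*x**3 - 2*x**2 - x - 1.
35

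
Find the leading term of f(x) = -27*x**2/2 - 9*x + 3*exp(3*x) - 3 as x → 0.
27*x**3/2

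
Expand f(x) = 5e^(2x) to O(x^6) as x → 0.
5 + 10*x + 10*x**2 + 20*x**3/3 + 10*x**4/3 + 4*x**5/3 + O(x**6)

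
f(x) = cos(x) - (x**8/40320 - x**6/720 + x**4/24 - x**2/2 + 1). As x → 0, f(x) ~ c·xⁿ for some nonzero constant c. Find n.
10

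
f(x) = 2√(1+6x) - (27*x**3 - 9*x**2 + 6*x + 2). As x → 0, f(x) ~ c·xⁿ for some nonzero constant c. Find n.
4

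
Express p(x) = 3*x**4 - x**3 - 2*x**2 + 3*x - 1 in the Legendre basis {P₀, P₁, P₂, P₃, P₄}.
(-16/15)P₀ + (12/5)P₁ + (8/21)P₂ + (-2/5)P₃ + (24/35)P₄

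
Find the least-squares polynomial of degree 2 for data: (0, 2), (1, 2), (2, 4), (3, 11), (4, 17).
64/35 + (-67/70)x + (17/14)x²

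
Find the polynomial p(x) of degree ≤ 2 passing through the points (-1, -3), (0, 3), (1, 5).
-2*x**2 + 4*x + 3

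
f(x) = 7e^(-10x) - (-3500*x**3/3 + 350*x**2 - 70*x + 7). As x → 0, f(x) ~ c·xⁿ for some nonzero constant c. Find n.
4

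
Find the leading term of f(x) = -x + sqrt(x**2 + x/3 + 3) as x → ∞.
1/6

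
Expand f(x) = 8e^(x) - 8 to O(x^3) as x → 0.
8*x + 4*x**2 + O(x**3)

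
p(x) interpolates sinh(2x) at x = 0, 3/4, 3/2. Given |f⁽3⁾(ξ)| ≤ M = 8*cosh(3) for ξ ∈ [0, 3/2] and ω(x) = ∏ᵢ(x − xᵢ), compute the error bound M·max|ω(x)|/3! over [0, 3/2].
sqrt(3)*cosh(3)/8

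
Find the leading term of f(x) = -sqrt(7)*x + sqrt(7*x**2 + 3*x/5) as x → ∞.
3*sqrt(7)/70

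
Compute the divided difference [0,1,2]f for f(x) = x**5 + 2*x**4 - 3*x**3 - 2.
20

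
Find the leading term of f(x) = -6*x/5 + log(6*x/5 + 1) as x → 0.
-18*x**2/25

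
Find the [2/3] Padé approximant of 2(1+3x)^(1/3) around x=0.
(7*x**2 + 8*x + 2)/(-x**3/6 + 3*x**2/2 + 3*x + 1)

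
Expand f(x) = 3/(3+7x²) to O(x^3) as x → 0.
1 - 7*x**2/3 + O(x**3)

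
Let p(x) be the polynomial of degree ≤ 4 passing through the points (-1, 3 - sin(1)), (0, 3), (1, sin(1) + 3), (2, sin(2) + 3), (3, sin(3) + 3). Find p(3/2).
-5*sin(3)/128 + 15*sin(2)/32 + 87*sin(1)/128 + 3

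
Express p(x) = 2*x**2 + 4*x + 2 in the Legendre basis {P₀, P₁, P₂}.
(8/3)P₀ + (4)P₁ + (4/3)P₂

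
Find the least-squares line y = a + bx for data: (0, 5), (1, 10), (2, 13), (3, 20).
a = 24/5, b = 24/5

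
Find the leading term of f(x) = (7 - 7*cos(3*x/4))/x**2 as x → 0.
63/32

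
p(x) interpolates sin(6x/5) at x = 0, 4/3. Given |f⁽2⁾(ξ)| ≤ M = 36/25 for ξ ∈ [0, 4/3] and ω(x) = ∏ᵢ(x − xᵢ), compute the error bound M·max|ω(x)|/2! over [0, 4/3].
8/25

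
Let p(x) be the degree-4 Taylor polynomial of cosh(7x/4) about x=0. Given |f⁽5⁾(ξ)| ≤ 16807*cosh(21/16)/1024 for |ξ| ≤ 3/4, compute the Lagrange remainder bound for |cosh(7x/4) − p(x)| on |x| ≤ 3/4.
1361367*cosh(21/16)/41943040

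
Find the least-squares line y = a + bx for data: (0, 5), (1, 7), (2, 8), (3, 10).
a = 51/10, b = 8/5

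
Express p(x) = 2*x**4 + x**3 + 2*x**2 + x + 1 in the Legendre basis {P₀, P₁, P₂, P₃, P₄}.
(31/15)P₀ + (8/5)P₁ + (52/21)P₂ + (2/5)P₃ + (16/35)P₄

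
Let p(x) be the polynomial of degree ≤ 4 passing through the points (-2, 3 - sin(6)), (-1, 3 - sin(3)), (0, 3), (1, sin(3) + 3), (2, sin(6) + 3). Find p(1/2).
-sin(6)/16 + 5*sin(3)/8 + 3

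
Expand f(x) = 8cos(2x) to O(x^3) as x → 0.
8 - 16*x**2 + O(x**3)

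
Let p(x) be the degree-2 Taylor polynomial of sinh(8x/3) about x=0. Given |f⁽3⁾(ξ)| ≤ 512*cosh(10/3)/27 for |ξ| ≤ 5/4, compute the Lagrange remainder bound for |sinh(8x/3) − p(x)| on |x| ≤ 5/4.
500*cosh(10/3)/81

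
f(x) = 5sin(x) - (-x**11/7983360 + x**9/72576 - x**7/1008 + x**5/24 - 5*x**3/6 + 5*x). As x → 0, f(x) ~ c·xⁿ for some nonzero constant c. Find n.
13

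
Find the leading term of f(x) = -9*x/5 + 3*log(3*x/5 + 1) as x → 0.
-27*x**2/50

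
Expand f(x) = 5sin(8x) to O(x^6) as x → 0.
40*x - 1280*x**3/3 + 4096*x**5/3 + O(x**6)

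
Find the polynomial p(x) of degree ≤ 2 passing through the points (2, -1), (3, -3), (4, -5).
3 - 2*x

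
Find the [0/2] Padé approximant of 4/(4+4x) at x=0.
1/(x + 1)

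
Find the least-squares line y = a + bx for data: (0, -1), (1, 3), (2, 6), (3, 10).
a = -9/10, b = 18/5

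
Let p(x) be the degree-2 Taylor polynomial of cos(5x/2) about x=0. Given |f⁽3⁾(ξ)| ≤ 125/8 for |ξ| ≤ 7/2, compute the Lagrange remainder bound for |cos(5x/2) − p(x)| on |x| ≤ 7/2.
42875/384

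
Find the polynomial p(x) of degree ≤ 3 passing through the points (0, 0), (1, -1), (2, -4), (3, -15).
-x**3 + 2*x**2 - 2*x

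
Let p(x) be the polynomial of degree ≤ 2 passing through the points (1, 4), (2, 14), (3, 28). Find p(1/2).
1/2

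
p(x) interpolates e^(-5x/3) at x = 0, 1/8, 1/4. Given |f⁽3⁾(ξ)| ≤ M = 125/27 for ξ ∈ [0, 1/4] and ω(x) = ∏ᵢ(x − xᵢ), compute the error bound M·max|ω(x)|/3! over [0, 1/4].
125*sqrt(3)/373248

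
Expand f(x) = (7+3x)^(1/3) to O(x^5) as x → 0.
7**(1/3) + 7**(1/3)*x/7 - 7**(1/3)*x**2/49 + 5*7**(1/3)*x**3/1029 - 10*7**(1/3)*x**4/7203 + O(x**5)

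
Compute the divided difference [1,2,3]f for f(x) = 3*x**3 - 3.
18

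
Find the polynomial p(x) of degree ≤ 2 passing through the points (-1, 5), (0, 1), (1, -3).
1 - 4*x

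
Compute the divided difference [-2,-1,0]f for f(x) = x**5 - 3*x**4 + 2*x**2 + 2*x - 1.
-34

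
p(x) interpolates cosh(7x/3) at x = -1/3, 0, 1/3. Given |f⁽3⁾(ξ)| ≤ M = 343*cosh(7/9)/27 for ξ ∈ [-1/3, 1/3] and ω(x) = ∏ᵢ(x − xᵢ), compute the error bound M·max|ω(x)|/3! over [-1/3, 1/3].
343*sqrt(3)*cosh(7/9)/19683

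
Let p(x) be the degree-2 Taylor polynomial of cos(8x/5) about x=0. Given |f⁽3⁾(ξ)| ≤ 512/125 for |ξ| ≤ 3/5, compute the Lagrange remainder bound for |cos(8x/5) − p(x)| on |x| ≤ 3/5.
2304/15625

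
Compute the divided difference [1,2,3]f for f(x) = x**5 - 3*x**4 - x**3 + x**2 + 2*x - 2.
10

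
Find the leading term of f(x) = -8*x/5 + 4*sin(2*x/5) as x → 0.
-16*x**3/375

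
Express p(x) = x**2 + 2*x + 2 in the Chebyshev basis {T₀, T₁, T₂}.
(5/2)T₀ + (2)T₁ + (1/2)T₂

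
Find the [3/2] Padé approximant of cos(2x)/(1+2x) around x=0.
(14*x**3/3 - 7*x**2/3 - 2*x + 1)/(1 - 13*x**2/3)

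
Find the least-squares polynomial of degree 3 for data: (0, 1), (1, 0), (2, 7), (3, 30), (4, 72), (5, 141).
131/126 + (-2819/756)x + (55/36)x² + (26/27)x³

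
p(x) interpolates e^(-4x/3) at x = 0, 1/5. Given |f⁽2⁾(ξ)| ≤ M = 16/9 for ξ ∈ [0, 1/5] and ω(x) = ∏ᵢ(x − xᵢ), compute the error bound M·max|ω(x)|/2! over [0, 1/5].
2/225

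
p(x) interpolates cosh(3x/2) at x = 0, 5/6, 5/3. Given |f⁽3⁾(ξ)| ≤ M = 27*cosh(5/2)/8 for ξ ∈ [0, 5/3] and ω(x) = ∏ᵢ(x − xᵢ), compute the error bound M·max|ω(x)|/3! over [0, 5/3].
125*sqrt(3)*cosh(5/2)/1728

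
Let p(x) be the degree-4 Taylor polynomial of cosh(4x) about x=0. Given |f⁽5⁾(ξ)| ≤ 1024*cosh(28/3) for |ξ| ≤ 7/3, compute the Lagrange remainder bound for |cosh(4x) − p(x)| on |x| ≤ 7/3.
2151296*cosh(28/3)/3645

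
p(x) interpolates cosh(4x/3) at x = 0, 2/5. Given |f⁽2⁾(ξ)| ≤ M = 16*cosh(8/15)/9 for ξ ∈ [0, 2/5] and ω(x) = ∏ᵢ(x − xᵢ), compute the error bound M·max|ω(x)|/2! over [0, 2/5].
8*cosh(8/15)/225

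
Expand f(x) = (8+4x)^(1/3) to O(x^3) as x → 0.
2 + x/3 - x**2/18 + O(x**3)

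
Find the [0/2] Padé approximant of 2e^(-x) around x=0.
2/(x**2/2 + x + 1)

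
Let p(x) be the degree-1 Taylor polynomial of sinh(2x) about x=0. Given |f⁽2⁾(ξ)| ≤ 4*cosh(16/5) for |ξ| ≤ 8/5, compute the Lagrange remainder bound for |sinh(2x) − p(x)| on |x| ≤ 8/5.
128*cosh(16/5)/25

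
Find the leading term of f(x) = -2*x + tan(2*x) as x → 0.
8*x**3/3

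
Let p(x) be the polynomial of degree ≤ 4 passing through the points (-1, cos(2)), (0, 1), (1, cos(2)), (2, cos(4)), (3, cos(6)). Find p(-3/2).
-105/32 + 693*cos(2)/128 + 35*cos(6)/128 - 45*cos(4)/32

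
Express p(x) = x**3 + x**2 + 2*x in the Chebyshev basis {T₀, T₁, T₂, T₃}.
(1/2)T₀ + (11/4)T₁ + (1/2)T₂ + (1/4)T₃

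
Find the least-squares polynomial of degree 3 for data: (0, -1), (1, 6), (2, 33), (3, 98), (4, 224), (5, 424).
-37/42 + (691/252)x + (16/21)x² + (113/36)x³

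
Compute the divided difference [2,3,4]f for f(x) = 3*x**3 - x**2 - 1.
26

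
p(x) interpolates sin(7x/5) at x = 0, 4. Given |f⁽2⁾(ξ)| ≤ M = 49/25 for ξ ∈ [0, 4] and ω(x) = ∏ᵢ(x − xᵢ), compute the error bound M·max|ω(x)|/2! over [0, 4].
98/25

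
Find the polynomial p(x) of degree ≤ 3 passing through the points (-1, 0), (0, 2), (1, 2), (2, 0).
-x**2 + x + 2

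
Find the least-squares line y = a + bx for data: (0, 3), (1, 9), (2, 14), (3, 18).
a = 7/2, b = 5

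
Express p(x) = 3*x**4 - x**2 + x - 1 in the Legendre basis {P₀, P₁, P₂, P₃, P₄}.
(-11/15)P₀ + P₁ + (22/21)P₂ + (24/35)P₄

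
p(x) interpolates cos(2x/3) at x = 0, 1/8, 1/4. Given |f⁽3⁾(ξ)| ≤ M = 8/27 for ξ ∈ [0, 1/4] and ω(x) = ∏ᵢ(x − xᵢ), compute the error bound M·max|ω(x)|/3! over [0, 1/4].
sqrt(3)/46656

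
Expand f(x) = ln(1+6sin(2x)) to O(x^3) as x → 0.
12*x - 72*x**2 + O(x**3)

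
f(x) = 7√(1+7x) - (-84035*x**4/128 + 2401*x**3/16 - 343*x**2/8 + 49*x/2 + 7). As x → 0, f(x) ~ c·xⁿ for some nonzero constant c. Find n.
5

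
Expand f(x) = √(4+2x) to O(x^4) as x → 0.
2 + x/2 - x**2/16 + x**3/64 + O(x**4)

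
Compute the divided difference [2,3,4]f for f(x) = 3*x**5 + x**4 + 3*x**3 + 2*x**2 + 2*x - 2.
939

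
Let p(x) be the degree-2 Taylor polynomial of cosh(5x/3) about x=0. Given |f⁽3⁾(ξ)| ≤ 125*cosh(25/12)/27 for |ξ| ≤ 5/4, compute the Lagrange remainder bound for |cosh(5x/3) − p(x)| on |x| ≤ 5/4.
15625*cosh(25/12)/10368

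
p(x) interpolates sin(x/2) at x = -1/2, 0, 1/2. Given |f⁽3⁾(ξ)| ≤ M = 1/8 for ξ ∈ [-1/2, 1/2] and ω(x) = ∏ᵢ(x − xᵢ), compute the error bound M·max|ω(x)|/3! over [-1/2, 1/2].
sqrt(3)/1728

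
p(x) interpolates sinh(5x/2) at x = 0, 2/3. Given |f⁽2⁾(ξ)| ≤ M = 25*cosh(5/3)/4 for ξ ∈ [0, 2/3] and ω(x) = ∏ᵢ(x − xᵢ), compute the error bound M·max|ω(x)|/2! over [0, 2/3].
25*cosh(5/3)/72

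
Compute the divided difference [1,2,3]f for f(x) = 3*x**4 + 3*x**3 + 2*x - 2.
93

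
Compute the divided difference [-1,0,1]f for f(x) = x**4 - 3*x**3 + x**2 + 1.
2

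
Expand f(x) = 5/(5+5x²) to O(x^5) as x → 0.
1 - x**2 + x**4 + O(x**5)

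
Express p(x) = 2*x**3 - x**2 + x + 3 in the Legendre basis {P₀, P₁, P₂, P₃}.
(8/3)P₀ + (11/5)P₁ + (-2/3)P₂ + (4/5)P₃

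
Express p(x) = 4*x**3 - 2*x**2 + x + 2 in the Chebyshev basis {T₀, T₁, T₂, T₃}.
T₀ + (4)T₁ - T₂ + T₃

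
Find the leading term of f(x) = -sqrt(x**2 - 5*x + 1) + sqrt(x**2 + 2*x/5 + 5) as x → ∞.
27/10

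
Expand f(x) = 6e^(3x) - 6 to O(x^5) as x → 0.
18*x + 27*x**2 + 27*x**3 + 81*x**4/4 + O(x**5)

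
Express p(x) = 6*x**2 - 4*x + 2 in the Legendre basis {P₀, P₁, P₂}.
(4)P₀ + (-4)P₁ + (4)P₂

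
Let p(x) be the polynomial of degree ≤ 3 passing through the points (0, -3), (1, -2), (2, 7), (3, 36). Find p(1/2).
-11/4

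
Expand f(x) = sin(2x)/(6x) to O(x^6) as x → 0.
1/3 - 2*x**2/9 + 2*x**4/45 + O(x**6)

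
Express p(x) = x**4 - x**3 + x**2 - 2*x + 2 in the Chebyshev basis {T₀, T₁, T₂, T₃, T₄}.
(23/8)T₀ + (-11/4)T₁ + T₂ + (-1/4)T₃ + (1/8)T₄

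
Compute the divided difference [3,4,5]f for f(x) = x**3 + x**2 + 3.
13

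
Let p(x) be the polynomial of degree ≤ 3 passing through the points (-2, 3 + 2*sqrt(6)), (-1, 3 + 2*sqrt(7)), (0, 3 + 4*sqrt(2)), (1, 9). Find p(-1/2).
-sqrt(6)/8 + 21/8 + 9*sqrt(7)/8 + 9*sqrt(2)/4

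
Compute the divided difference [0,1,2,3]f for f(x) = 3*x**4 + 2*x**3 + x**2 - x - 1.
20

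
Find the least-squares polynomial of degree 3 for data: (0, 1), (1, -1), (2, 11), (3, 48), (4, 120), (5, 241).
115/126 + (-499/108)x + (65/63)x² + (205/108)x³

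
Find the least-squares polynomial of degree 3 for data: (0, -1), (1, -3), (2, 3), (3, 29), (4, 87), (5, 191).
-67/63 + (-253/189)x + (-317/126)x² + (113/54)x³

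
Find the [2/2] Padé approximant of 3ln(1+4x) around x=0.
12*x*(2*x + 1)/(8*x**2/3 + 4*x + 1)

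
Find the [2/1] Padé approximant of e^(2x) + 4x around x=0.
(-2*x**2 + 16*x/3 + 1)/(1 - 2*x/3)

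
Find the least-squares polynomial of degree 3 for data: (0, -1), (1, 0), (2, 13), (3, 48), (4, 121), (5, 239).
-20/21 + (-62/63)x + (-5/84)x² + (71/36)x³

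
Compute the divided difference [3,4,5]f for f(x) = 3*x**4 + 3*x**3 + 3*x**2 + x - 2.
330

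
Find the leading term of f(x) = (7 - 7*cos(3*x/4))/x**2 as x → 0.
63/32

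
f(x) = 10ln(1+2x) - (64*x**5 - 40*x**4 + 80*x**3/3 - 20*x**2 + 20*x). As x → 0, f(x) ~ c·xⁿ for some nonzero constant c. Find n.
6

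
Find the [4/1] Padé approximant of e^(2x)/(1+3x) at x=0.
(1414*x**4/1875 + 488*x**3/375 + 1254*x**2/625 + 1246*x/625 + 1)/(1871*x/625 + 1)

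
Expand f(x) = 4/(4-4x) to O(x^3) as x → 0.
1 + x + x**2 + O(x**3)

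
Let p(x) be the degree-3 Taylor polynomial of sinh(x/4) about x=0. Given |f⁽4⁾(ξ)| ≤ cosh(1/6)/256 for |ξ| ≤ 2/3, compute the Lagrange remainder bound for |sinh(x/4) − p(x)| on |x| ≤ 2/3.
cosh(1/6)/31104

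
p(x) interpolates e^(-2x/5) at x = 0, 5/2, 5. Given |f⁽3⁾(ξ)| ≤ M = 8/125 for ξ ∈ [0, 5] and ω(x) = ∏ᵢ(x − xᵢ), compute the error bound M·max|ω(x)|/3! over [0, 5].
sqrt(3)/27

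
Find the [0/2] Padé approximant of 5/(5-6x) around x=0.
1/(1 - 6*x/5)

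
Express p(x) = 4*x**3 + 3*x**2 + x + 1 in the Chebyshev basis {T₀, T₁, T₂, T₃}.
(5/2)T₀ + (4)T₁ + (3/2)T₂ + T₃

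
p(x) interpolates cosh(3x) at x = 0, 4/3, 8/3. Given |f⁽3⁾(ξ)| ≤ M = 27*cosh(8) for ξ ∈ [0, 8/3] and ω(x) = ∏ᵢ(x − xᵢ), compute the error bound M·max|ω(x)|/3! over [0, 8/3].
64*sqrt(3)*cosh(8)/27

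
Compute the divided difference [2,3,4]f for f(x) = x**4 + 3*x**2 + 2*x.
58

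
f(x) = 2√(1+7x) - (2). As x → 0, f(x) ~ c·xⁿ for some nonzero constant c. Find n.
1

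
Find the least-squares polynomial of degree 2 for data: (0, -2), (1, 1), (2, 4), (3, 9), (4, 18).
-8/5 + (4/5)x + x²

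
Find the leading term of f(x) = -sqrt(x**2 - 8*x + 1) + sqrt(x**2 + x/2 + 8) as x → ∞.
17/4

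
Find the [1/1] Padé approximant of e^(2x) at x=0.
(x + 1)/(1 - x)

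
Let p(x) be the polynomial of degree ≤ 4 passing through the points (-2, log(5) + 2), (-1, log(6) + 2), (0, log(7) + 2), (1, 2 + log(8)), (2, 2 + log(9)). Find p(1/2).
2 + log(2*2**(1/4)*3**(49/64)*5**(3/128)*7**(45/64)/3)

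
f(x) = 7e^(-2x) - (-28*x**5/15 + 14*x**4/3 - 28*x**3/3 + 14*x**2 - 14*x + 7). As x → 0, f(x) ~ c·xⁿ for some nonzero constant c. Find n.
6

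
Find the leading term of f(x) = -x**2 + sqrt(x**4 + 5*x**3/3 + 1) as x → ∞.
5*x/6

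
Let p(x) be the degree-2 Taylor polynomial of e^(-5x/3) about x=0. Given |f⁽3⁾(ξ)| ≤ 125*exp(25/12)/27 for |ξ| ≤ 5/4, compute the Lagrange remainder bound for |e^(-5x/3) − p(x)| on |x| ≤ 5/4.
15625*exp(25/12)/10368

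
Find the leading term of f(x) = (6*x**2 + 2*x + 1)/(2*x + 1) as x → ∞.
3*x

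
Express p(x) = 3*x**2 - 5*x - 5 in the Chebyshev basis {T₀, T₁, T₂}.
(-7/2)T₀ + (-5)T₁ + (3/2)T₂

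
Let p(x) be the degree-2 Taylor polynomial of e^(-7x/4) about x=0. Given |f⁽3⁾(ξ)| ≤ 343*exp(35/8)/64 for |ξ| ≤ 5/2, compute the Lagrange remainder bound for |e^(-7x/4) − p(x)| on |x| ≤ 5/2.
42875*exp(35/8)/3072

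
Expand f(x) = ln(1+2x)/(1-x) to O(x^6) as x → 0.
2*x + 8*x**3/3 - 4*x**4/3 + 76*x**5/15 + O(x**6)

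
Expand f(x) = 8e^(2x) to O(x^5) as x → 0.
8 + 16*x + 16*x**2 + 32*x**3/3 + 16*x**4/3 + O(x**5)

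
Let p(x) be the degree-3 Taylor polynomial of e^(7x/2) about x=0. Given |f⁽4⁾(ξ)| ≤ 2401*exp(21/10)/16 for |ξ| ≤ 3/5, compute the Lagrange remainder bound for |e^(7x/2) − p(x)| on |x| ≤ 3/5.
64827*exp(21/10)/80000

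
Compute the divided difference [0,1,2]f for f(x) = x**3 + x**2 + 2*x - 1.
4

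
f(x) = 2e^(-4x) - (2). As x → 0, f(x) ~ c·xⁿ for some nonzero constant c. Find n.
1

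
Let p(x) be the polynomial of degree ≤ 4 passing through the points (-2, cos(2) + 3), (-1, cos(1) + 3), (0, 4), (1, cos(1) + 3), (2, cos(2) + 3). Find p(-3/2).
15*cos(2)/64 + 21*cos(1)/16 + 157/64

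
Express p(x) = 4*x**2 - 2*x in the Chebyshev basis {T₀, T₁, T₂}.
(2)T₀ + (-2)T₁ + (2)T₂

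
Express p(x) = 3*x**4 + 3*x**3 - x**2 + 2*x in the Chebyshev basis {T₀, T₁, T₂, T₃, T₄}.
(5/8)T₀ + (17/4)T₁ + T₂ + (3/4)T₃ + (3/8)T₄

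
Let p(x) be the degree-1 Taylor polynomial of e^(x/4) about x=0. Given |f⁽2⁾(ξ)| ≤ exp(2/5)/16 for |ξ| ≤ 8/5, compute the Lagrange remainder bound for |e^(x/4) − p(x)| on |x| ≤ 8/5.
2*exp(2/5)/25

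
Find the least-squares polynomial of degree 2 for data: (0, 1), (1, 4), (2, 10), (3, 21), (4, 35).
37/35 + (11/14)x + (27/14)x²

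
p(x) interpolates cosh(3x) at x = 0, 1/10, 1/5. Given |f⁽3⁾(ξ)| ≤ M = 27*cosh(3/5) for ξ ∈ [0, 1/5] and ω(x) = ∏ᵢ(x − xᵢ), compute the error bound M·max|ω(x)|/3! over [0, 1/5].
sqrt(3)*cosh(3/5)/1000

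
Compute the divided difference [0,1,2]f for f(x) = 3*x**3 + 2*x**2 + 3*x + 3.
11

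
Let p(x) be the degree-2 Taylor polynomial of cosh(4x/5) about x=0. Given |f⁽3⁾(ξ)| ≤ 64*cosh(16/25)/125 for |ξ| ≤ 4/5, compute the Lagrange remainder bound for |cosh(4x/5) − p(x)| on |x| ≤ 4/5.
2048*cosh(16/25)/46875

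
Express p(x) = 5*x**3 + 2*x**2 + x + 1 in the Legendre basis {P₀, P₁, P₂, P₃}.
(5/3)P₀ + (4)P₁ + (4/3)P₂ + (2)P₃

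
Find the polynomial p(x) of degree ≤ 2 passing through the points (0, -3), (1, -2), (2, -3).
-x**2 + 2*x - 3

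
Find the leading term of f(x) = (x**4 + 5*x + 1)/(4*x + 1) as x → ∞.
x**3/4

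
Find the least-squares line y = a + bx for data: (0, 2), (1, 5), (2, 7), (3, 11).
a = 19/10, b = 29/10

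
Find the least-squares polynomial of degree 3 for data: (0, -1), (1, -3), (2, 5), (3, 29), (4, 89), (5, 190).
-68/63 + (-269/189)x + (-509/252)x² + (215/108)x³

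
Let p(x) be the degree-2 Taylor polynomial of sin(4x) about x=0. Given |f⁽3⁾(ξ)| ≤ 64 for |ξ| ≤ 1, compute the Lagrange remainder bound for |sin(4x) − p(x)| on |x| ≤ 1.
32/3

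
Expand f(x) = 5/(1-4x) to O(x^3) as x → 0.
5 + 20*x + 80*x**2 + O(x**3)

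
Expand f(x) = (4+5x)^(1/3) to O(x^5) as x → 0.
2**(2/3) + 5*2**(2/3)*x/12 - 25*2**(2/3)*x**2/144 + 625*2**(2/3)*x**3/5184 - 3125*2**(2/3)*x**4/31104 + O(x**5)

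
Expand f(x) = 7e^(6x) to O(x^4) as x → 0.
7 + 42*x + 126*x**2 + 252*x**3 + O(x**4)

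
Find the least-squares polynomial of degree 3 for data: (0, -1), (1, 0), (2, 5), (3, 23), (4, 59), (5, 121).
-59/63 + (209/378)x + (-257/252)x² + (125/108)x³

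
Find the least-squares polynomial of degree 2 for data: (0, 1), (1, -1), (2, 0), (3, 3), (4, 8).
31/35 + (-97/35)x + (8/7)x²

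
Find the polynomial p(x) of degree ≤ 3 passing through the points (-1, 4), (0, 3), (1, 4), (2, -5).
-2*x**3 + x**2 + 2*x + 3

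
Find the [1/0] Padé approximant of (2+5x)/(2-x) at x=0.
3*x + 1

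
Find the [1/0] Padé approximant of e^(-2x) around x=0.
1 - 2*x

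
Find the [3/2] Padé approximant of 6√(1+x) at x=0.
(3*x**3/16 + 27*x**2/8 + 9*x + 6)/(3*x**2/16 + x + 1)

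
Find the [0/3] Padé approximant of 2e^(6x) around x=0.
2/(-36*x**3 + 18*x**2 - 6*x + 1)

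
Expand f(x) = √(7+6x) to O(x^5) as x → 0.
sqrt(7) + 3*sqrt(7)*x/7 - 9*sqrt(7)*x**2/98 + 27*sqrt(7)*x**3/686 - 405*sqrt(7)*x**4/19208 + O(x**5)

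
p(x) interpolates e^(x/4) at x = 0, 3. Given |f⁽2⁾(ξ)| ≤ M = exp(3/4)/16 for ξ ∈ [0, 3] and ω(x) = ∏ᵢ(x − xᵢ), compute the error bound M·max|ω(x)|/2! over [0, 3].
9*exp(3/4)/128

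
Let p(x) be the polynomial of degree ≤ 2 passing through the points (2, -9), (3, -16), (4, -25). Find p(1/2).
-9/4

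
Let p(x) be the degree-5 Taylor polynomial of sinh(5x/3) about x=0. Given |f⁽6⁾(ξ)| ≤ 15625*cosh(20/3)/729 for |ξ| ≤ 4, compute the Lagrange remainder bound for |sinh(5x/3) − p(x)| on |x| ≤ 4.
800000*cosh(20/3)/6561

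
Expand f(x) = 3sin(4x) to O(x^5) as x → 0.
12*x - 32*x**3 + O(x**5)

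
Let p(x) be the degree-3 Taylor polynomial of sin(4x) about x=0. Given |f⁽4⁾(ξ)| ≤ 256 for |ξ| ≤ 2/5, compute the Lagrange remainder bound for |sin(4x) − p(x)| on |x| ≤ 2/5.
512/1875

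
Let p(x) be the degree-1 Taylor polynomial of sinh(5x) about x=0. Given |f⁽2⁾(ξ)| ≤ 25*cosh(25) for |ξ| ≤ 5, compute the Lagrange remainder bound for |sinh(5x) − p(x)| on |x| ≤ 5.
625*cosh(25)/2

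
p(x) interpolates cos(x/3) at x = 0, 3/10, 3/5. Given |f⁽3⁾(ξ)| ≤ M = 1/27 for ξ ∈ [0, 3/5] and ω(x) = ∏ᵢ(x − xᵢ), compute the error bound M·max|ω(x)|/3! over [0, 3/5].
sqrt(3)/27000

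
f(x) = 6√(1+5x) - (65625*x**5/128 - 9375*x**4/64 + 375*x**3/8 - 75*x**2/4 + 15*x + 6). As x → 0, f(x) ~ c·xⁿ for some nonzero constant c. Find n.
6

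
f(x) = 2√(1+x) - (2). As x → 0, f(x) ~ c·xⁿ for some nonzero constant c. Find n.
1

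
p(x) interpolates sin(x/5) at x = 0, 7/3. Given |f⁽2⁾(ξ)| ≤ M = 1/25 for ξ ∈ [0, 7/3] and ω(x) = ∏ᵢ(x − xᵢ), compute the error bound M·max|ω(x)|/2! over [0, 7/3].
49/1800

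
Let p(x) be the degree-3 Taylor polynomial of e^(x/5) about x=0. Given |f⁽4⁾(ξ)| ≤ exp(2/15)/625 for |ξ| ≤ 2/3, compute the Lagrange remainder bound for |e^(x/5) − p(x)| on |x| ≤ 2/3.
2*exp(2/15)/151875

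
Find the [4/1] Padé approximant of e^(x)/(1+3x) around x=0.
(7429*x**4/167160 + 3463*x**3/20895 + 6969*x**2/13930 + 6964*x/6965 + 1)/(20894*x/6965 + 1)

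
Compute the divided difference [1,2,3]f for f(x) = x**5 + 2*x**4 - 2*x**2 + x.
138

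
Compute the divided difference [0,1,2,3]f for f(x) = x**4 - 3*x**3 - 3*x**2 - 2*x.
3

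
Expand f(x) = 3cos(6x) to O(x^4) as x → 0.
3 - 54*x**2 + O(x**4)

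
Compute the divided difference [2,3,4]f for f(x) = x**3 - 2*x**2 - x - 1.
7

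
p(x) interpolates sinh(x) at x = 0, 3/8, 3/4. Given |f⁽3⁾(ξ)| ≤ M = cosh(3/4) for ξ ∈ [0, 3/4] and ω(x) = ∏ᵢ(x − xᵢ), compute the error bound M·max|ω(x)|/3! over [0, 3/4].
sqrt(3)*cosh(3/4)/512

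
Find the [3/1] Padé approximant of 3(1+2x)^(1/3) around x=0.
(-8*x**3/27 + 4*x**2/3 + 6*x + 3)/(4*x/3 + 1)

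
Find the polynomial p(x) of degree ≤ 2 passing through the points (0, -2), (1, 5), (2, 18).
3*x**2 + 4*x - 2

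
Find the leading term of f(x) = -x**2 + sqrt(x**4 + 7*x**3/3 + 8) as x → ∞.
7*x/6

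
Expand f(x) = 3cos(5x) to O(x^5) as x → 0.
3 - 75*x**2/2 + 625*x**4/8 + O(x**5)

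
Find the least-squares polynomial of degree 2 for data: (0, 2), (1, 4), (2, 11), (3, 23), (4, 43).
79/35 + (-113/70)x + (41/14)x²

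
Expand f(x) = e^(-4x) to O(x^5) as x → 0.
1 - 4*x + 8*x**2 - 32*x**3/3 + 32*x**4/3 + O(x**5)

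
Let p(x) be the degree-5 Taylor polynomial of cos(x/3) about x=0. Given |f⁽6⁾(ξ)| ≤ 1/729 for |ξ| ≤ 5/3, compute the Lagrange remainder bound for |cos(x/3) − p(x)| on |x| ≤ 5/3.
3125/76527504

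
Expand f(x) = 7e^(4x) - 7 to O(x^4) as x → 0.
28*x + 56*x**2 + 224*x**3/3 + O(x**4)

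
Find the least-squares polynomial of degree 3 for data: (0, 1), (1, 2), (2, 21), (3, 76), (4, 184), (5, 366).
115/126 + (-139/108)x + (-59/126)x² + (331/108)x³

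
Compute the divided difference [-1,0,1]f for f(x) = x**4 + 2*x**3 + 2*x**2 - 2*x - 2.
3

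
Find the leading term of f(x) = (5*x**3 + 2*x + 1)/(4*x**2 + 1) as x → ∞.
5*x/4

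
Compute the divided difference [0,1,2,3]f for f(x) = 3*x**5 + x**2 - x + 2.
75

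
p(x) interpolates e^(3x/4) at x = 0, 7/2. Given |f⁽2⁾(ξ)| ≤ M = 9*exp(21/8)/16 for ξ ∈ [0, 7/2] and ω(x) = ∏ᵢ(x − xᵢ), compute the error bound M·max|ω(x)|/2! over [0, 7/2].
441*exp(21/8)/512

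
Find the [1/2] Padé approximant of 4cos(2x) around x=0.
4/(2*x**2 + 1)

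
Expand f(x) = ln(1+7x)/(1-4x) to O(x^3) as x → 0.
7*x + 7*x**2/2 + O(x**3)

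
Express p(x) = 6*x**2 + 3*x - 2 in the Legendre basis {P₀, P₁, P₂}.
(3)P₁ + (4)P₂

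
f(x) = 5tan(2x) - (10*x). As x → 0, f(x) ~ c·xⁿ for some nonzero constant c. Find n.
3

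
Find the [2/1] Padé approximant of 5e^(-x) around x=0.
(5*x**2/6 - 10*x/3 + 5)/(x/3 + 1)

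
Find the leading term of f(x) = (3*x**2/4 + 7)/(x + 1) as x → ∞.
3*x/4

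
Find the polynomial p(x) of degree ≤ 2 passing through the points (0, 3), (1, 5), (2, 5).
-x**2 + 3*x + 3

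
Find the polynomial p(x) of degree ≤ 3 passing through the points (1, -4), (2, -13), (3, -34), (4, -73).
-x**3 - 2*x - 1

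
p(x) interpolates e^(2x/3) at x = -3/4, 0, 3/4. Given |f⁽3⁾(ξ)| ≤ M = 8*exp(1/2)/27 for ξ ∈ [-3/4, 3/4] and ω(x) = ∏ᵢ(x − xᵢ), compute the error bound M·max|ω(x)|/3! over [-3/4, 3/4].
sqrt(3)*exp(1/2)/216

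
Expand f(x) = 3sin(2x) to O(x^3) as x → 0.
6*x + O(x**3)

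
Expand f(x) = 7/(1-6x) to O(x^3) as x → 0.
7 + 42*x + 252*x**2 + O(x**3)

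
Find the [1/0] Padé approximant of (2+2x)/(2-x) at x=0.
3*x/2 + 1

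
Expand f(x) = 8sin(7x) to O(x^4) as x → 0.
56*x - 1372*x**3/3 + O(x**4)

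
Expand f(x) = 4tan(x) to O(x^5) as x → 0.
4*x + 4*x**3/3 + O(x**5)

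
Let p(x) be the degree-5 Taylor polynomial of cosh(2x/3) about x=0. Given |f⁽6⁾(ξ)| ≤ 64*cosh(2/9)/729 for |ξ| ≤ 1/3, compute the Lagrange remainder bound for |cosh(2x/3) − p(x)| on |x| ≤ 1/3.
4*cosh(2/9)/23914845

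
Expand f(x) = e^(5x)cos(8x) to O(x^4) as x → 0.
1 + 5*x - 39*x**2/2 - 835*x**3/6 + O(x**4)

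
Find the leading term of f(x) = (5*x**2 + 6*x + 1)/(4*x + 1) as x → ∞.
5*x/4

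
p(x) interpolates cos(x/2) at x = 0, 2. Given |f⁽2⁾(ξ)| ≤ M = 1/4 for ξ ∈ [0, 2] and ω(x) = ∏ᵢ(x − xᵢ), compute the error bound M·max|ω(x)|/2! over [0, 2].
1/8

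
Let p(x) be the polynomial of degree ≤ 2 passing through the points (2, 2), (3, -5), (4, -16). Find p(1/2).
5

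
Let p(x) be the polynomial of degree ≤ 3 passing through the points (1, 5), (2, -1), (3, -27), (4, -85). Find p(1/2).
17/4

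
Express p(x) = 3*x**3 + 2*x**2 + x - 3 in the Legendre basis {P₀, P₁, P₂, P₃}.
(-7/3)P₀ + (14/5)P₁ + (4/3)P₂ + (6/5)P₃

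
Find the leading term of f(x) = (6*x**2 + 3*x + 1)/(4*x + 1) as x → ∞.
3*x/2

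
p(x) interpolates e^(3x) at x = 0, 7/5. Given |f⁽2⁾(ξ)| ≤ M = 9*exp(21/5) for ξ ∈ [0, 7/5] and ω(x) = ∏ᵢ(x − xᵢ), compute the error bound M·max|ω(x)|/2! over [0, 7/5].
441*exp(21/5)/200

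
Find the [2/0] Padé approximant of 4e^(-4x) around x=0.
32*x**2 - 16*x + 4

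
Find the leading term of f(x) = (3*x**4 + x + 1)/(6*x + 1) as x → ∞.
x**3/2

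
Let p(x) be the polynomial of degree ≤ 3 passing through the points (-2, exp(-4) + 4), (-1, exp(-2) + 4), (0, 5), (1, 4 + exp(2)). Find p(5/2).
5*(-25*exp(4) - 7 + 27*exp(2) + 21*exp(6))*exp(-4)/16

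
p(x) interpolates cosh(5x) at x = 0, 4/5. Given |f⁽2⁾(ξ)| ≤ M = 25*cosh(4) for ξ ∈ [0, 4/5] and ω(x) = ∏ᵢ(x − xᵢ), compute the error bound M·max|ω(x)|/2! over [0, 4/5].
2*cosh(4)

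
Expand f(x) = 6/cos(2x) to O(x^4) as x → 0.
6 + 12*x**2 + O(x**4)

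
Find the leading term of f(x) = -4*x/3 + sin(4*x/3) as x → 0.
-32*x**3/81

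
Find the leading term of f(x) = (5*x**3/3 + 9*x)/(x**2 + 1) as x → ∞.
5*x/3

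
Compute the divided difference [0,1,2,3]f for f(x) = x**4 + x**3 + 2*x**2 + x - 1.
7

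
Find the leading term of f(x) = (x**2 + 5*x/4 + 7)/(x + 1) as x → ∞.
x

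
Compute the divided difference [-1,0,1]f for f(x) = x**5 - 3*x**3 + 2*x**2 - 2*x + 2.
2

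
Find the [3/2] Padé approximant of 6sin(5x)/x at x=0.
(30 - 175*x**2/2)/(5*x**2/4 + 1)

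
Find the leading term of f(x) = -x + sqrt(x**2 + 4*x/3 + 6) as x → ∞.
2/3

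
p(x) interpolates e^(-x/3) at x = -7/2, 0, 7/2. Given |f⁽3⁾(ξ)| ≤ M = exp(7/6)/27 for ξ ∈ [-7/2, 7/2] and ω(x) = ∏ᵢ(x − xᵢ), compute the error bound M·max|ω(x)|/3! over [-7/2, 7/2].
343*sqrt(3)*exp(7/6)/5832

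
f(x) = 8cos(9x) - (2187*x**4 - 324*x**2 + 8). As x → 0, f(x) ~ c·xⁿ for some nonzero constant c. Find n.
6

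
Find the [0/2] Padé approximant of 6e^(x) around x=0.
6/(x**2/2 - x + 1)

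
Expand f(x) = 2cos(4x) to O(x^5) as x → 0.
2 - 16*x**2 + 64*x**4/3 + O(x**5)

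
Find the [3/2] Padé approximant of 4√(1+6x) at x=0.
(27*x**3 + 81*x**2 + 36*x + 4)/(27*x**2/4 + 6*x + 1)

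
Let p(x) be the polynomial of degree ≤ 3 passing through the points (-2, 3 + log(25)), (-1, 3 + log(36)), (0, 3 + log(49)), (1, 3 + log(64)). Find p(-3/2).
3 + log(12*2**(1/4)*3**(7/8)*5**(5/8)*7**(3/8)/7)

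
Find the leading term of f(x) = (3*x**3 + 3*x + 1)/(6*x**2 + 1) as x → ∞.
x/2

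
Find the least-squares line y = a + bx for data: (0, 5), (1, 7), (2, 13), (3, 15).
a = 23/5, b = 18/5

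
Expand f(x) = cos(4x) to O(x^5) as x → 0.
1 - 8*x**2 + 32*x**4/3 + O(x**5)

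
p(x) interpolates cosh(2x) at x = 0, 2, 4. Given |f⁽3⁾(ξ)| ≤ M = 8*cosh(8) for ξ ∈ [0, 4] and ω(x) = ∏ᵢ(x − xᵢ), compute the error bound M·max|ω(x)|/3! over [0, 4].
64*sqrt(3)*cosh(8)/27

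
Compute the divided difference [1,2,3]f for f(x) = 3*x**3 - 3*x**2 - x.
15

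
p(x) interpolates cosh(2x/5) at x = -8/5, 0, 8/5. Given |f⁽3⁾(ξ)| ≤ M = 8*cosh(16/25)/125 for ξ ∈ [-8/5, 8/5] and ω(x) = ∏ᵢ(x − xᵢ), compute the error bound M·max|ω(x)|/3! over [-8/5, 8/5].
4096*sqrt(3)*cosh(16/25)/421875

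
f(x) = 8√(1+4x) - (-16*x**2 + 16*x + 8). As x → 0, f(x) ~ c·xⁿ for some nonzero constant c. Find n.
3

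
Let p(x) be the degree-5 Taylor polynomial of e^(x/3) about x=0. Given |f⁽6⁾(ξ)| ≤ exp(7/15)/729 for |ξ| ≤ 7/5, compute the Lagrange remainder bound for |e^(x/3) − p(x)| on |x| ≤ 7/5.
117649*exp(7/15)/8201250000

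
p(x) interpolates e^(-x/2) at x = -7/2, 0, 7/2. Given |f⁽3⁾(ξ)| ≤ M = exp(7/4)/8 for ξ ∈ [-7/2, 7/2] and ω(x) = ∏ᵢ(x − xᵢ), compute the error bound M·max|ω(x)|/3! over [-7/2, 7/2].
343*sqrt(3)*exp(7/4)/1728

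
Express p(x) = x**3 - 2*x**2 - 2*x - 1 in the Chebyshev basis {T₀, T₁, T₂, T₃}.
(-2)T₀ + (-5/4)T₁ - T₂ + (1/4)T₃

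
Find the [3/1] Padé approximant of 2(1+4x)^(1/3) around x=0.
(-128*x**3/81 + 32*x**2/9 + 8*x + 2)/(8*x/3 + 1)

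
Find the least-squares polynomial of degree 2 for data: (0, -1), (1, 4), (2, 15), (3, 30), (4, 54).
-4/5 + (8/5)x + (3)x²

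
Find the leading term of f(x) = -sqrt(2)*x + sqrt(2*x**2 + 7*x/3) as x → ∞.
7*sqrt(2)/12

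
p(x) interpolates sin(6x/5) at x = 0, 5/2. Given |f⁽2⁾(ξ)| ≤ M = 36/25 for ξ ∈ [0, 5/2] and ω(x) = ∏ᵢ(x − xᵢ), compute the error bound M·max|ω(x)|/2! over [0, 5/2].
9/8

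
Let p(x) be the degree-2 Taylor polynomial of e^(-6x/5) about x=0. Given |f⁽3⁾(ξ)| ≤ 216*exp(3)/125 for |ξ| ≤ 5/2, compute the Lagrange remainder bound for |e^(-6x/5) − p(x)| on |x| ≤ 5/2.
9*exp(3)/2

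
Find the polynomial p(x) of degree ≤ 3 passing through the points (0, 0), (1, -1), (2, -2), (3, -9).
-x**3 + 3*x**2 - 3*x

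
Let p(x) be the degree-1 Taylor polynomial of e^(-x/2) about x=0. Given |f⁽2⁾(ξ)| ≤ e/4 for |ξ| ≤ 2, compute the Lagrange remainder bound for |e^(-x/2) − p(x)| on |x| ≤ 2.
e/2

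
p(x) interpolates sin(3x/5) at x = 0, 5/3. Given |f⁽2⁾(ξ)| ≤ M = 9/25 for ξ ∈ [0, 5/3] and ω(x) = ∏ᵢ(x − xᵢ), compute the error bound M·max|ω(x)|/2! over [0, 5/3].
1/8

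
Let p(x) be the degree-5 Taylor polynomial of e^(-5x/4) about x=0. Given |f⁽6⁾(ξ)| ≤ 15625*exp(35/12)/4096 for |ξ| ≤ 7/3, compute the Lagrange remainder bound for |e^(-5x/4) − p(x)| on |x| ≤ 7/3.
367653125*exp(35/12)/429981696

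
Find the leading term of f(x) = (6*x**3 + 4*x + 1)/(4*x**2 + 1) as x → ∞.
3*x/2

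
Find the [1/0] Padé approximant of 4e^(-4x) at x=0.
4 - 16*x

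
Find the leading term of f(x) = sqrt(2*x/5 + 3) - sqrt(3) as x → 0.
sqrt(3)*x/15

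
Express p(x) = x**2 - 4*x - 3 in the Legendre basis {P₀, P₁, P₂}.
(-8/3)P₀ + (-4)P₁ + (2/3)P₂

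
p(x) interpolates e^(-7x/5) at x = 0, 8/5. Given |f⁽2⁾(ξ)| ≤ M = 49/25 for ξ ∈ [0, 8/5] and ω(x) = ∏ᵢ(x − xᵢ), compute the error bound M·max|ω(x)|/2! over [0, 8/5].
392/625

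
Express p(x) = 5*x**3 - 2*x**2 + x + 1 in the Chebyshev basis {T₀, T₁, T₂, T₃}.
(19/4)T₁ - T₂ + (5/4)T₃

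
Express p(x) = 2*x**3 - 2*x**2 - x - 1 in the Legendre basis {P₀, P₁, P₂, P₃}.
(-5/3)P₀ + (1/5)P₁ + (-4/3)P₂ + (4/5)P₃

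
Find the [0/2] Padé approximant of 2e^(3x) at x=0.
2/(9*x**2/2 - 3*x + 1)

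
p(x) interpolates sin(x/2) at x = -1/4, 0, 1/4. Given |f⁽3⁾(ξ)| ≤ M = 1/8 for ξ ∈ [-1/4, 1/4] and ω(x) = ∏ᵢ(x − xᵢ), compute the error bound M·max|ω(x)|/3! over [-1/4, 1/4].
sqrt(3)/13824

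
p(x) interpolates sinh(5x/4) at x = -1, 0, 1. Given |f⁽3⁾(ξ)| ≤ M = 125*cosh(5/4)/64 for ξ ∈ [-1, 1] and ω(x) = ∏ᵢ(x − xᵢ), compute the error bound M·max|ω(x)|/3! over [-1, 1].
125*sqrt(3)*cosh(5/4)/1728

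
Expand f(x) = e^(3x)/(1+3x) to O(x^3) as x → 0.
1 + 9*x**2/2 + O(x**3)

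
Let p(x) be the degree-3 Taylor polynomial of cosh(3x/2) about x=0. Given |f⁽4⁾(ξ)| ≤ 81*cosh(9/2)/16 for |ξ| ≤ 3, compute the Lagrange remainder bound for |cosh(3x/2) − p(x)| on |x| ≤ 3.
2187*cosh(9/2)/128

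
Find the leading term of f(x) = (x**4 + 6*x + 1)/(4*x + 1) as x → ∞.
x**3/4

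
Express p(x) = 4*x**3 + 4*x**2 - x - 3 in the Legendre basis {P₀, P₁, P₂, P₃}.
(-5/3)P₀ + (7/5)P₁ + (8/3)P₂ + (8/5)P₃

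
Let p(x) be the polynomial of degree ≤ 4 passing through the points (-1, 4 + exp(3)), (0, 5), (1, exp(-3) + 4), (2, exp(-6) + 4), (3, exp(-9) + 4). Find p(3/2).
(-5 + 60*exp(3) + 90*exp(6) + 3*(exp(3) + 164)*exp(9))*exp(-9)/128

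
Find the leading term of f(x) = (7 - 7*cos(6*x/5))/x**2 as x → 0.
126/25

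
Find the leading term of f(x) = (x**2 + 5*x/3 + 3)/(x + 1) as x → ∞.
x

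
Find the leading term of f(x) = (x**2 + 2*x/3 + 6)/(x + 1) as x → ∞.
x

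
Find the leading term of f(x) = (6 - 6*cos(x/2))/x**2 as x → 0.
3/4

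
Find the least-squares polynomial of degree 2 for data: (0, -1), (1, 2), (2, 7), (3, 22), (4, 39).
-27/35 + (-6/7)x + (19/7)x²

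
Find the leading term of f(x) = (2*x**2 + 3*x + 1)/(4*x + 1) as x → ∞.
x/2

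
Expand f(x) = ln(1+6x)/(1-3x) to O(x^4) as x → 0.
6*x + 72*x**3 + O(x**4)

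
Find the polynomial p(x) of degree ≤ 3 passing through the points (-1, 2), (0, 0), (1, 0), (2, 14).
2*x**3 + x**2 - 3*x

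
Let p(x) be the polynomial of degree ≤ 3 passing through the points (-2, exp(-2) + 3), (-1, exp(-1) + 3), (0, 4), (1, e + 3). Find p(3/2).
(-5 + 21*e + (13 + 35*e)*exp(2))*exp(-2)/16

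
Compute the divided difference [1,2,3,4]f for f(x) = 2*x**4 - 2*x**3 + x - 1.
18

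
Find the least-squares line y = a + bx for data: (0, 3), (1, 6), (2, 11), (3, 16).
a = 12/5, b = 22/5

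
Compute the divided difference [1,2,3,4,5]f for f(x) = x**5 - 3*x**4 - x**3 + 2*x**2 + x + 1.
12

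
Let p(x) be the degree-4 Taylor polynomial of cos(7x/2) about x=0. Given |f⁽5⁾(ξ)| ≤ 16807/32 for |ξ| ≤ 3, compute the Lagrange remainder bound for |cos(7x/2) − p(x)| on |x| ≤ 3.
1361367/1280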